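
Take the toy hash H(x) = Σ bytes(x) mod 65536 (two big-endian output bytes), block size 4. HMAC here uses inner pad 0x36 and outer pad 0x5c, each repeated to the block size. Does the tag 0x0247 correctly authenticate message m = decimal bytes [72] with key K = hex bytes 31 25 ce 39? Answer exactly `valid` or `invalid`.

valid

Key hex bytes 31 25 ce 39 is exactly B = 4 bytes: K' = 31 25 ce 39.
K' ⊕ ipad = 07 13 f8 0f; K' ⊕ opad = 6d 79 92 65.
Inner hash: sum = 7+19+248+15+72 = 361 → 01 69.
Outer hash (recomputed tag): sum = 109+121+146+101+1+105 = 583 → 02 47.
Recomputed tag = 0247; claimed = 0247 → match.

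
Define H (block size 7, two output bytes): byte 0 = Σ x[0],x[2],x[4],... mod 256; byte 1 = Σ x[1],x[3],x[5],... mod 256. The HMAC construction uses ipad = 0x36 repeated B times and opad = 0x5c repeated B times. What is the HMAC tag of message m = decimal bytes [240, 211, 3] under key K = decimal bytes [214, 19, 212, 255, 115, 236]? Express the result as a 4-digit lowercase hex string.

Key decimal bytes [214, 19, 212, 255, 115, 236] = d6 13 d4 ff 73 ec is 6 bytes ≤ B = 7; zero-pad to 7 bytes: K' = d6 13 d4 ff 73 ec 00.
K' ⊕ ipad = e0 25 e2 c9 45 da 36.  K' ⊕ opad = 8a 4f 88 a3 2f b0 5c.
Inner input = (K'⊕ipad) ∥ m = e0 25 e2 c9 45 da 36 ∥ f0 d3 03.
Inner hash: even-index sum = 784 mod 256 = 16; odd-index sum = 699 mod 256 = 187 → 10 bb.
Outer input = (K'⊕opad) ∥ inner = 8a 4f 88 a3 2f b0 5c ∥ 10 bb.
Outer hash (tag): even-index sum = 600 mod 256 = 88; odd-index sum = 434 mod 256 = 178 → 58 b2.

58b2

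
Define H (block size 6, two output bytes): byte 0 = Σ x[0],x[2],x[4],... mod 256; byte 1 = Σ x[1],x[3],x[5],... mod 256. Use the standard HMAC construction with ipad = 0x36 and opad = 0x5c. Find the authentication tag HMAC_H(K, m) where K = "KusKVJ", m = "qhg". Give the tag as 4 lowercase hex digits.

Key "KusKVJ" = 4b 75 73 4b 56 4a is exactly B = 6 bytes: K' = 4b 75 73 4b 56 4a.
K' ⊕ ipad = 7d 43 45 7d 60 7c.  K' ⊕ opad = 17 29 2f 17 0a 16.
Inner input = (K'⊕ipad) ∥ m = 7d 43 45 7d 60 7c ∥ 71 68 67.
Inner hash: even-index sum = 506 mod 256 = 250; odd-index sum = 420 mod 256 = 164 → fa a4.
Outer input = (K'⊕opad) ∥ inner = 17 29 2f 17 0a 16 ∥ fa a4.
Outer hash (tag): even-index sum = 330 mod 256 = 74; odd-index sum = 250 mod 256 = 250 → 4a fa.

4afa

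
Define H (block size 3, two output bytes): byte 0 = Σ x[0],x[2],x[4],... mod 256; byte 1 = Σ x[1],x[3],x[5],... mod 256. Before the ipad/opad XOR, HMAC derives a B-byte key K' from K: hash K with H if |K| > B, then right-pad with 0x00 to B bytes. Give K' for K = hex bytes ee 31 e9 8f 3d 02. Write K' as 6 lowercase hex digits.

14c200

|K| = 6 > B = 3, so first hash the key.
H(K): even-index sum = 532 mod 256 = 20; odd-index sum = 194 mod 256 = 194 → 14 c2.
Zero-pad H(K) = 14 c2 to 3 bytes: K' = 14 c2 00.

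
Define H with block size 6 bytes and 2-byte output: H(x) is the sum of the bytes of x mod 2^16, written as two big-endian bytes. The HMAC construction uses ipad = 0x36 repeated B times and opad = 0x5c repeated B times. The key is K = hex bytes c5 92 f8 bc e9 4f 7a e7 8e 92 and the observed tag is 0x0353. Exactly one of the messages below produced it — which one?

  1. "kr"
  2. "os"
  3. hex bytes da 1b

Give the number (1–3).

3

Key hex bytes c5 92 f8 bc e9 4f 7a e7 8e 92 is 10 bytes > B = 6, so hash it first: H(key) = 06 c4, then zero-pad to 6 bytes: K' = 06 c4 00 00 00 00.
K' ⊕ ipad = 30 f2 36 36 36 36; K' ⊕ opad = 5a 98 5c 5c 5c 5c.
m1: inner = H(30 f2 36 36 36 36 6b 72) = 02 d7; tag = H(5a 98 5c 5c 5c 5c 02 d7) = 033b
m2: inner = H(30 f2 36 36 36 36 6f 73) = 02 dc; tag = H(5a 98 5c 5c 5c 5c 02 dc) = 0340
m3: inner = H(30 f2 36 36 36 36 da 1b) = 02 ef; tag = H(5a 98 5c 5c 5c 5c 02 ef) = 0353 ← matches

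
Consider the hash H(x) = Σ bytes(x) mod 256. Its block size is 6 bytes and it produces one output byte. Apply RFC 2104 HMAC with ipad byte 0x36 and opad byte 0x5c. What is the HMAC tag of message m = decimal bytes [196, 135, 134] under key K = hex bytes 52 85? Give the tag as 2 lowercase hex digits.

Key hex bytes 52 85 is 2 bytes ≤ B = 6; zero-pad to 6 bytes: K' = 52 85 00 00 00 00.
K' ⊕ ipad = 64 b3 36 36 36 36.  K' ⊕ opad = 0e d9 5c 5c 5c 5c.
Inner input = (K'⊕ipad) ∥ m = 64 b3 36 36 36 36 ∥ c4 87 86.
Inner hash: sum = 100+179+54+54+54+54+196+135+134 = 960; mod 256 = 192 → c0.
Outer input = (K'⊕opad) ∥ inner = 0e d9 5c 5c 5c 5c ∥ c0.
Outer hash (tag): sum = 14+217+92+92+92+92+192 = 791; mod 256 = 23 → 17.

17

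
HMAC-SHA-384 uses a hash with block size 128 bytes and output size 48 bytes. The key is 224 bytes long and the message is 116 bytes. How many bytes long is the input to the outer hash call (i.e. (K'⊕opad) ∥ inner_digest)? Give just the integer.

Key is 224 > 128 bytes, so it is hashed to 48 bytes then zero-padded to 128: |K'| = 128.
Outer input = (K'⊕opad) ∥ H(inner) → 128 + 48 = 176 bytes.

176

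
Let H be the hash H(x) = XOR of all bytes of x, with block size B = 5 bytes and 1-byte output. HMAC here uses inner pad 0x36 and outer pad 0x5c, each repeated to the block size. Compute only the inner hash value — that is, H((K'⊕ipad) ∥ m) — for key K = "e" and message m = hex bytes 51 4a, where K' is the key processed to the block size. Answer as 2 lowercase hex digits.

48

Key "e" = 65 is 1 byte ≤ B = 5; zero-pad to 5 bytes: K' = 65 00 00 00 00.
K' ⊕ ipad = 53 36 36 36 36.
Inner input = 53 36 36 36 36 ∥ 51 4a.
Inner hash: XOR 53⊕36⊕36⊕36⊕36⊕51⊕4a = 48.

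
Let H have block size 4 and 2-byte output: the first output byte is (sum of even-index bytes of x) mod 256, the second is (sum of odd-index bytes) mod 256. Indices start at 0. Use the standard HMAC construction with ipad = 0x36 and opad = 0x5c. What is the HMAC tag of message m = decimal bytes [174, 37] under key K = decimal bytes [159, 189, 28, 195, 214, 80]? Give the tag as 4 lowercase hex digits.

Key decimal bytes [159, 189, 28, 195, 214, 80] = 9f bd 1c c3 d6 50 is 6 bytes > B = 4, so hash it first: H(key) = 91 d0, then zero-pad to 4 bytes: K' = 91 d0 00 00.
K' ⊕ ipad = a7 e6 36 36.  K' ⊕ opad = cd 8c 5c 5c.
Inner input = (K'⊕ipad) ∥ m = a7 e6 36 36 ∥ ae 25.
Inner hash: even-index sum = 395 mod 256 = 139; odd-index sum = 321 mod 256 = 65 → 8b 41.
Outer input = (K'⊕opad) ∥ inner = cd 8c 5c 5c ∥ 8b 41.
Outer hash (tag): even-index sum = 436 mod 256 = 180; odd-index sum = 297 mod 256 = 41 → b4 29.

b429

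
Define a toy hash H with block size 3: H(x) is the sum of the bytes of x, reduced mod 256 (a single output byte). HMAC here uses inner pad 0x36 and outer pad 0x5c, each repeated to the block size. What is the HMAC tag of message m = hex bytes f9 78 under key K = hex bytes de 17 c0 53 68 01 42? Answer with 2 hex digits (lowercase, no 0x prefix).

09

Key hex bytes de 17 c0 53 68 01 42 is 7 bytes > B = 3, so hash it first: H(key) = b3, then zero-pad to 3 bytes: K' = b3 00 00.
K' ⊕ ipad = 85 36 36.  K' ⊕ opad = ef 5c 5c.
Inner input = (K'⊕ipad) ∥ m = 85 36 36 ∥ f9 78.
Inner hash: sum = 133+54+54+249+120 = 610; mod 256 = 98 → 62.
Outer input = (K'⊕opad) ∥ inner = ef 5c 5c ∥ 62.
Outer hash (tag): sum = 239+92+92+98 = 521; mod 256 = 9 → 09.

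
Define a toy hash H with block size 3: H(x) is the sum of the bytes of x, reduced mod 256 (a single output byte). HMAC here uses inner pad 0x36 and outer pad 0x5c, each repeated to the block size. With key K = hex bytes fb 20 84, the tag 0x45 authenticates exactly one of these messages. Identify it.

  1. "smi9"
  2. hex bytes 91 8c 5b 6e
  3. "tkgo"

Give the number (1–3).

3

Key hex bytes fb 20 84 is exactly B = 3 bytes: K' = fb 20 84.
K' ⊕ ipad = cd 16 b2; K' ⊕ opad = a7 7c d8.
m1: inner = H(cd 16 b2 73 6d 69 39) = 17; tag = H(a7 7c d8 17) = 12
m2: inner = H(cd 16 b2 91 8c 5b 6e) = 7b; tag = H(a7 7c d8 7b) = 76
m3: inner = H(cd 16 b2 74 6b 67 6f) = 4a; tag = H(a7 7c d8 4a) = 45 ← matches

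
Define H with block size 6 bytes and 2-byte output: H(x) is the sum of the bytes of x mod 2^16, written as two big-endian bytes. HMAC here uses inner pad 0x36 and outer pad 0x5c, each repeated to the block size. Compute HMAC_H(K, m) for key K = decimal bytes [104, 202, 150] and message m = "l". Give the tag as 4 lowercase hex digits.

02b3

Key decimal bytes [104, 202, 150] = 68 ca 96 is 3 bytes ≤ B = 6; zero-pad to 6 bytes: K' = 68 ca 96 00 00 00.
K' ⊕ ipad = 5e fc a0 36 36 36.  K' ⊕ opad = 34 96 ca 5c 5c 5c.
Inner input = (K'⊕ipad) ∥ m = 5e fc a0 36 36 36 ∥ 6c.
Inner hash: sum = 94+252+160+54+54+54+108 = 776 → 03 08.
Outer input = (K'⊕opad) ∥ inner = 34 96 ca 5c 5c 5c ∥ 03 08.
Outer hash (tag): sum = 52+150+202+92+92+92+3+8 = 691 → 02 b3.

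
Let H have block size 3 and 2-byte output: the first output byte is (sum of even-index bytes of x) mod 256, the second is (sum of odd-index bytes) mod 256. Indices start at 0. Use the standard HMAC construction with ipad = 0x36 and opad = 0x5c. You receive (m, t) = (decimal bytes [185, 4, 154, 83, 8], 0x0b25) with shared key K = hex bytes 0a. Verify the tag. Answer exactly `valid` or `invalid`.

invalid

Key hex bytes 0a is 1 byte ≤ B = 3; zero-pad to 3 bytes: K' = 0a 00 00.
K' ⊕ ipad = 3c 36 36; K' ⊕ opad = 56 5c 5c.
Inner hash: even-index sum = 201 mod 256 = 201; odd-index sum = 401 mod 256 = 145 → c9 91.
Outer hash (recomputed tag): even-index sum = 323 mod 256 = 67; odd-index sum = 293 mod 256 = 37 → 43 25.
Recomputed tag = 4325; claimed = 0b25 → mismatch.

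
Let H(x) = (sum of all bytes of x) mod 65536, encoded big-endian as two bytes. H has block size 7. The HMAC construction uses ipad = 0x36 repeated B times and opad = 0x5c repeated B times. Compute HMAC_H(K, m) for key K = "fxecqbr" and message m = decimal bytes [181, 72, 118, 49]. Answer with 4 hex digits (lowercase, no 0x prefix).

023b

Key "fxecqbr" = 66 78 65 63 71 62 72 is exactly B = 7 bytes: K' = 66 78 65 63 71 62 72.
K' ⊕ ipad = 50 4e 53 55 47 54 44.  K' ⊕ opad = 3a 24 39 3f 2d 3e 2e.
Inner input = (K'⊕ipad) ∥ m = 50 4e 53 55 47 54 44 ∥ b5 48 76 31.
Inner hash: sum = 80+78+83+85+71+84+68+181+72+118+49 = 969 → 03 c9.
Outer input = (K'⊕opad) ∥ inner = 3a 24 39 3f 2d 3e 2e ∥ 03 c9.
Outer hash (tag): sum = 58+36+57+63+45+62+46+3+201 = 571 → 02 3b.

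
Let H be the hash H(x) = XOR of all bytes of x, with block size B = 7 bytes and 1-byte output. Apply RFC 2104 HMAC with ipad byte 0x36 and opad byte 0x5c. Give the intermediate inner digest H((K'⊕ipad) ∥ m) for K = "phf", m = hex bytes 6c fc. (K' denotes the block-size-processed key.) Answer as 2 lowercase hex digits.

d8

Key "phf" = 70 68 66 is 3 bytes ≤ B = 7; zero-pad to 7 bytes: K' = 70 68 66 00 00 00 00.
K' ⊕ ipad = 46 5e 50 36 36 36 36.
Inner input = 46 5e 50 36 36 36 36 ∥ 6c fc.
Inner hash: XOR 46⊕5e⊕50⊕36⊕36⊕36⊕36⊕6c⊕fc = d8.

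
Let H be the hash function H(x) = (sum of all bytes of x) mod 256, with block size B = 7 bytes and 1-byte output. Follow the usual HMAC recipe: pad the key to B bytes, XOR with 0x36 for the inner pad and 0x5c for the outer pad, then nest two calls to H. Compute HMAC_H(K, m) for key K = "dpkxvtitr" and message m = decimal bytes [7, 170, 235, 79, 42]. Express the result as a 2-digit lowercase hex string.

Key "dpkxvtitr" = 64 70 6b 78 76 74 69 74 72 is 9 bytes > B = 7, so hash it first: H(key) = f0, then zero-pad to 7 bytes: K' = f0 00 00 00 00 00 00.
K' ⊕ ipad = c6 36 36 36 36 36 36.  K' ⊕ opad = ac 5c 5c 5c 5c 5c 5c.
Inner input = (K'⊕ipad) ∥ m = c6 36 36 36 36 36 36 ∥ 07 aa eb 4f 2a.
Inner hash: sum = 198+54+54+54+54+54+54+7+170+235+79+42 = 1055; mod 256 = 31 → 1f.
Outer input = (K'⊕opad) ∥ inner = ac 5c 5c 5c 5c 5c 5c ∥ 1f.
Outer hash (tag): sum = 172+92+92+92+92+92+92+31 = 755; mod 256 = 243 → f3.

f3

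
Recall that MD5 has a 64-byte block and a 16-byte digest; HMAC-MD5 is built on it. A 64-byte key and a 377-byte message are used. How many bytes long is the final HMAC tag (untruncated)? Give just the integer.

The tag is one MD5 digest: 16 bytes.

16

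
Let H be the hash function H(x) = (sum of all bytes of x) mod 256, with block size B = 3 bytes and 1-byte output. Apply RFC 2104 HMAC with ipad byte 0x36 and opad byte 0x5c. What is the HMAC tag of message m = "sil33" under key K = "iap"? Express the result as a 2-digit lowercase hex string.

48

Key "iap" = 69 61 70 is exactly B = 3 bytes: K' = 69 61 70.
K' ⊕ ipad = 5f 57 46.  K' ⊕ opad = 35 3d 2c.
Inner input = (K'⊕ipad) ∥ m = 5f 57 46 ∥ 73 69 6c 33 33.
Inner hash: sum = 95+87+70+115+105+108+51+51 = 682; mod 256 = 170 → aa.
Outer input = (K'⊕opad) ∥ inner = 35 3d 2c ∥ aa.
Outer hash (tag): sum = 53+61+44+170 = 328; mod 256 = 72 → 48.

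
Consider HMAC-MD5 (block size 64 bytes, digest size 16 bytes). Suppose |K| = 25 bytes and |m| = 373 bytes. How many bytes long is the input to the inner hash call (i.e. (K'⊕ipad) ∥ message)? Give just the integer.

Key is 25 ≤ 64 bytes, zero-padded: |K'| = 64.
Inner input = (K'⊕ipad) ∥ m → 64 + 373 = 437 bytes.

437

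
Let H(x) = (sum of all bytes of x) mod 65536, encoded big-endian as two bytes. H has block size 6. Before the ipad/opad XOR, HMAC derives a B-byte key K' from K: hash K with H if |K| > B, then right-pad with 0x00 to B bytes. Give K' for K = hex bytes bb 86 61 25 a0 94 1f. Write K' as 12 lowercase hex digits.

|K| = 7 > B = 6, so first hash the key.
H(K): sum = 187+134+97+37+160+148+31 = 794 → 03 1a.
Zero-pad H(K) = 03 1a to 6 bytes: K' = 03 1a 00 00 00 00.

031a00000000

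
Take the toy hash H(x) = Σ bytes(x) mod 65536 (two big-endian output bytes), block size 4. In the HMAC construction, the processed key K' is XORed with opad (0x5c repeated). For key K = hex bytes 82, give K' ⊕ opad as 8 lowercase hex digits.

de5c5c5c

Key hex bytes 82 is 1 byte ≤ B = 4; zero-pad to 4 bytes: K' = 82 00 00 00.
XOR each byte with 0x5c: 82⊕5c=de, 00⊕5c=5c, 00⊕5c=5c, 00⊕5c=5c.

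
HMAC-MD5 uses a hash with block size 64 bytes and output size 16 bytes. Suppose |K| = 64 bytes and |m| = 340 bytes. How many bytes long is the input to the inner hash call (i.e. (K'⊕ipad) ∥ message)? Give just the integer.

404

Key is 64 ≤ 64 bytes, zero-padded: |K'| = 64.
Inner input = (K'⊕ipad) ∥ m → 64 + 340 = 404 bytes.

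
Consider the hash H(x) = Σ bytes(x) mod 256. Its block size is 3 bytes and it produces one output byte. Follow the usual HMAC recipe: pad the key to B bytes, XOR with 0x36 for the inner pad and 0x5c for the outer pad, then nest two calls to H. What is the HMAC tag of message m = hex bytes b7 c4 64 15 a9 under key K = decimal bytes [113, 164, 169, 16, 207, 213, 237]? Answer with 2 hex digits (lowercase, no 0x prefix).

Key decimal bytes [113, 164, 169, 16, 207, 213, 237] = 71 a4 a9 10 cf d5 ed is 7 bytes > B = 3, so hash it first: H(key) = 5f, then zero-pad to 3 bytes: K' = 5f 00 00.
K' ⊕ ipad = 69 36 36.  K' ⊕ opad = 03 5c 5c.
Inner input = (K'⊕ipad) ∥ m = 69 36 36 ∥ b7 c4 64 15 a9.
Inner hash: sum = 105+54+54+183+196+100+21+169 = 882; mod 256 = 114 → 72.
Outer input = (K'⊕opad) ∥ inner = 03 5c 5c ∥ 72.
Outer hash (tag): sum = 3+92+92+114 = 301; mod 256 = 45 → 2d.

2d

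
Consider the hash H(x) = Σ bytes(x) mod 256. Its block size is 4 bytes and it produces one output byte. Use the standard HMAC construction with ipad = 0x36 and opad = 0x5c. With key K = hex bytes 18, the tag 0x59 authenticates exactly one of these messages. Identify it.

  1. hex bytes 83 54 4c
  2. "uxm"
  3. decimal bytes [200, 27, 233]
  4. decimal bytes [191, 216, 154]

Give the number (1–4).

Key hex bytes 18 is 1 byte ≤ B = 4; zero-pad to 4 bytes: K' = 18 00 00 00.
K' ⊕ ipad = 2e 36 36 36; K' ⊕ opad = 44 5c 5c 5c.
m1: inner = H(2e 36 36 36 83 54 4c) = f3; tag = H(44 5c 5c 5c f3) = 4b
m2: inner = H(2e 36 36 36 75 78 6d) = 2a; tag = H(44 5c 5c 5c 2a) = 82
m3: inner = H(2e 36 36 36 c8 1b e9) = 9c; tag = H(44 5c 5c 5c 9c) = f4
m4: inner = H(2e 36 36 36 bf d8 9a) = 01; tag = H(44 5c 5c 5c 01) = 59 ← matches

4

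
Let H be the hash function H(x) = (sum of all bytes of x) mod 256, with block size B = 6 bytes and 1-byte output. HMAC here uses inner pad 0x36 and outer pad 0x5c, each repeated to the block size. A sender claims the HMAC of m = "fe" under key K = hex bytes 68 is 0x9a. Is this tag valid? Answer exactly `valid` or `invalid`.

Key hex bytes 68 is 1 byte ≤ B = 6; zero-pad to 6 bytes: K' = 68 00 00 00 00 00.
K' ⊕ ipad = 5e 36 36 36 36 36; K' ⊕ opad = 34 5c 5c 5c 5c 5c.
Inner hash: sum = 94+54+54+54+54+54+102+101 = 567; mod 256 = 55 → 37.
Outer hash (recomputed tag): sum = 52+92+92+92+92+92+55 = 567; mod 256 = 55 → 37.
Recomputed tag = 37; claimed = 9a → mismatch.

invalid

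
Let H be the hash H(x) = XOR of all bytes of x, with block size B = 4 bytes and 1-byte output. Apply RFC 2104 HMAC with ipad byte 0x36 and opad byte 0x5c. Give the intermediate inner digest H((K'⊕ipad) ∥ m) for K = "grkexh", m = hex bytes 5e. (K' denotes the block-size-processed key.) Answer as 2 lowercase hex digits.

Key "grkexh" = 67 72 6b 65 78 68 is 6 bytes > B = 4, so hash it first: H(key) = 0b, then zero-pad to 4 bytes: K' = 0b 00 00 00.
K' ⊕ ipad = 3d 36 36 36.
Inner input = 3d 36 36 36 ∥ 5e.
Inner hash: XOR 3d⊕36⊕36⊕36⊕5e = 55.

55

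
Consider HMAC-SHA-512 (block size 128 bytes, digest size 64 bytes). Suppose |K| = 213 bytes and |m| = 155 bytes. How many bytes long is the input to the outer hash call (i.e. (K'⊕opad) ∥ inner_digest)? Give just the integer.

192

Key is 213 > 128 bytes, so it is hashed to 64 bytes then zero-padded to 128: |K'| = 128.
Outer input = (K'⊕opad) ∥ H(inner) → 128 + 64 = 192 bytes.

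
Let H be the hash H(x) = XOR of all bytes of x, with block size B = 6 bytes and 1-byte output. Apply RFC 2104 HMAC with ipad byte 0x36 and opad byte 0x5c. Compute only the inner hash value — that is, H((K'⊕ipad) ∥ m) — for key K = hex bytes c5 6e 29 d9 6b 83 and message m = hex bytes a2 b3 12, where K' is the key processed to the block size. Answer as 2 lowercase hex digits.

Key hex bytes c5 6e 29 d9 6b 83 is exactly B = 6 bytes: K' = c5 6e 29 d9 6b 83.
K' ⊕ ipad = f3 58 1f ef 5d b5.
Inner input = f3 58 1f ef 5d b5 ∥ a2 b3 12.
Inner hash: XOR f3⊕58⊕1f⊕ef⊕5d⊕b5⊕a2⊕b3⊕12 = b0.

b0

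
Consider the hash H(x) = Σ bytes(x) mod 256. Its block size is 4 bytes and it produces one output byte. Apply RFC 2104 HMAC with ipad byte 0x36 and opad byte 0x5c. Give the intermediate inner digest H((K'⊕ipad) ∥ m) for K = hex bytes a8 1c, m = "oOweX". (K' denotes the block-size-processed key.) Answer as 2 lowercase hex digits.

Key hex bytes a8 1c is 2 bytes ≤ B = 4; zero-pad to 4 bytes: K' = a8 1c 00 00.
K' ⊕ ipad = 9e 2a 36 36.
Inner input = 9e 2a 36 36 ∥ 6f 4f 77 65 58.
Inner hash: sum = 158+42+54+54+111+79+119+101+88 = 806; mod 256 = 38 → 26.

26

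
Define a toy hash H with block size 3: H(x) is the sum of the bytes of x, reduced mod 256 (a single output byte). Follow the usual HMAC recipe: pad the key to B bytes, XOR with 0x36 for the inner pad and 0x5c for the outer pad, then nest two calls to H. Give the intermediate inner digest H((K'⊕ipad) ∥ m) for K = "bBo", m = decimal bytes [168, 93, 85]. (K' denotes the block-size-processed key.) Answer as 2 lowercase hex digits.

7b

Key "bBo" = 62 42 6f is exactly B = 3 bytes: K' = 62 42 6f.
K' ⊕ ipad = 54 74 59.
Inner input = 54 74 59 ∥ a8 5d 55.
Inner hash: sum = 84+116+89+168+93+85 = 635; mod 256 = 123 → 7b.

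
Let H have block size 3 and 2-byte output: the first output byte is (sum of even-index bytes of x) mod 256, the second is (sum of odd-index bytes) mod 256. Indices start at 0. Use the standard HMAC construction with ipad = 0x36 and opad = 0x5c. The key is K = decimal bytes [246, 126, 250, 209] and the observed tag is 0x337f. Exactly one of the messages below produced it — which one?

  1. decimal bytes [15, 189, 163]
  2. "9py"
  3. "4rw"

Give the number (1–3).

Key decimal bytes [246, 126, 250, 209] = f6 7e fa d1 is 4 bytes > B = 3, so hash it first: H(key) = f0 4f, then zero-pad to 3 bytes: K' = f0 4f 00.
K' ⊕ ipad = c6 79 36; K' ⊕ opad = ac 13 5c.
m1: inner = H(c6 79 36 0f bd a3) = b9 2b; tag = H(ac 13 5c b9 2b) = 33cc
m2: inner = H(c6 79 36 39 70 79) = 6c 2b; tag = H(ac 13 5c 6c 2b) = 337f ← matches
m3: inner = H(c6 79 36 34 72 77) = 6e 24; tag = H(ac 13 5c 6e 24) = 2c81

2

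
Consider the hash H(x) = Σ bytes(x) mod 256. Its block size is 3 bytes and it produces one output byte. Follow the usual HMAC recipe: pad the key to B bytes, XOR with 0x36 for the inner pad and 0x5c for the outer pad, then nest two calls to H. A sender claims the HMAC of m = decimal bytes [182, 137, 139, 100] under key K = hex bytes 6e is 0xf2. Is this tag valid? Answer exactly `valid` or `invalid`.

Key hex bytes 6e is 1 byte ≤ B = 3; zero-pad to 3 bytes: K' = 6e 00 00.
K' ⊕ ipad = 58 36 36; K' ⊕ opad = 32 5c 5c.
Inner hash: sum = 88+54+54+182+137+139+100 = 754; mod 256 = 242 → f2.
Outer hash (recomputed tag): sum = 50+92+92+242 = 476; mod 256 = 220 → dc.
Recomputed tag = dc; claimed = f2 → mismatch.

invalid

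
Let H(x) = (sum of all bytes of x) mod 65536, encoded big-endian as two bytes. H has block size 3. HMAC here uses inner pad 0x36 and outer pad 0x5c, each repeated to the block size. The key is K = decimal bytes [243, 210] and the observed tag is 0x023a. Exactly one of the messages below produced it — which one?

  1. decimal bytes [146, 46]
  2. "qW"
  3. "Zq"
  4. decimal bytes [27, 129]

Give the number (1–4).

1

Key decimal bytes [243, 210] = f3 d2 is 2 bytes ≤ B = 3; zero-pad to 3 bytes: K' = f3 d2 00.
K' ⊕ ipad = c5 e4 36; K' ⊕ opad = af 8e 5c.
m1: inner = H(c5 e4 36 92 2e) = 02 9f; tag = H(af 8e 5c 02 9f) = 023a ← matches
m2: inner = H(c5 e4 36 71 57) = 02 a7; tag = H(af 8e 5c 02 a7) = 0242
m3: inner = H(c5 e4 36 5a 71) = 02 aa; tag = H(af 8e 5c 02 aa) = 0245
m4: inner = H(c5 e4 36 1b 81) = 02 7b; tag = H(af 8e 5c 02 7b) = 0216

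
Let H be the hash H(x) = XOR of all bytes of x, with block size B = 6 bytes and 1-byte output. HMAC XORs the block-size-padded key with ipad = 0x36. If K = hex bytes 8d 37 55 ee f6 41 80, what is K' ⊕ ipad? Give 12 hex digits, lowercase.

Key hex bytes 8d 37 55 ee f6 41 80 is 7 bytes > B = 6, so hash it first: H(key) = 36, then zero-pad to 6 bytes: K' = 36 00 00 00 00 00.
XOR each byte with 0x36: 36⊕36=00, 00⊕36=36, 00⊕36=36, 00⊕36=36, 00⊕36=36, 00⊕36=36.

003636363636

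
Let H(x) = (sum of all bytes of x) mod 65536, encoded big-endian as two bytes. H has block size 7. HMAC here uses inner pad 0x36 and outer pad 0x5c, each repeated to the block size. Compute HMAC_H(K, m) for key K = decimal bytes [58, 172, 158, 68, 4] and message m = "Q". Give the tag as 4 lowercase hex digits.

03f1

Key decimal bytes [58, 172, 158, 68, 4] = 3a ac 9e 44 04 is 5 bytes ≤ B = 7; zero-pad to 7 bytes: K' = 3a ac 9e 44 04 00 00.
K' ⊕ ipad = 0c 9a a8 72 32 36 36.  K' ⊕ opad = 66 f0 c2 18 58 5c 5c.
Inner input = (K'⊕ipad) ∥ m = 0c 9a a8 72 32 36 36 ∥ 51.
Inner hash: sum = 12+154+168+114+50+54+54+81 = 687 → 02 af.
Outer input = (K'⊕opad) ∥ inner = 66 f0 c2 18 58 5c 5c ∥ 02 af.
Outer hash (tag): sum = 102+240+194+24+88+92+92+2+175 = 1009 → 03 f1.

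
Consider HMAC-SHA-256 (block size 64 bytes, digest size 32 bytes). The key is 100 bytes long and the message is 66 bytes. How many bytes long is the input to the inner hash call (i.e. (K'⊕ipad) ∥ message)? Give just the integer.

Key is 100 > 64 bytes, so it is hashed to 32 bytes then zero-padded to 64: |K'| = 64.
Inner input = (K'⊕ipad) ∥ m → 64 + 66 = 130 bytes.

130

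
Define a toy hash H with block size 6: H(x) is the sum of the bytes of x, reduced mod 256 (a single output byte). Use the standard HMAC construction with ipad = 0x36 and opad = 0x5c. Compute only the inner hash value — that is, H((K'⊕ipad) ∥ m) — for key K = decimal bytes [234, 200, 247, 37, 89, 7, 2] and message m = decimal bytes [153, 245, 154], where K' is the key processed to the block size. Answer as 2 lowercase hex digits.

3c

Key decimal bytes [234, 200, 247, 37, 89, 7, 2] = ea c8 f7 25 59 07 02 is 7 bytes > B = 6, so hash it first: H(key) = 30, then zero-pad to 6 bytes: K' = 30 00 00 00 00 00.
K' ⊕ ipad = 06 36 36 36 36 36.
Inner input = 06 36 36 36 36 36 ∥ 99 f5 9a.
Inner hash: sum = 6+54+54+54+54+54+153+245+154 = 828; mod 256 = 60 → 3c.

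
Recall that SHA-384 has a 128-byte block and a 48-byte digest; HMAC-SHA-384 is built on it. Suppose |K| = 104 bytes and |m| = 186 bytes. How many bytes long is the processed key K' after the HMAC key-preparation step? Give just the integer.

Key is 104 ≤ 128 bytes, zero-padded: |K'| = 128.

128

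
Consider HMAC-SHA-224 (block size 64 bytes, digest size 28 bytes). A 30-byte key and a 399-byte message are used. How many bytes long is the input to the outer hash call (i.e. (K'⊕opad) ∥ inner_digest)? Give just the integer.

Key is 30 ≤ 64 bytes, zero-padded: |K'| = 64.
Outer input = (K'⊕opad) ∥ H(inner) → 64 + 28 = 92 bytes.

92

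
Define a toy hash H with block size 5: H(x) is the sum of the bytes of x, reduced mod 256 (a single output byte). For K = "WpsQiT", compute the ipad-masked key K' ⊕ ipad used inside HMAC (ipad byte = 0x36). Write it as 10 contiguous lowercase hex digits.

Key "WpsQiT" = 57 70 73 51 69 54 is 6 bytes > B = 5, so hash it first: H(key) = 48, then zero-pad to 5 bytes: K' = 48 00 00 00 00.
XOR each byte with 0x36: 48⊕36=7e, 00⊕36=36, 00⊕36=36, 00⊕36=36, 00⊕36=36.

7e36363636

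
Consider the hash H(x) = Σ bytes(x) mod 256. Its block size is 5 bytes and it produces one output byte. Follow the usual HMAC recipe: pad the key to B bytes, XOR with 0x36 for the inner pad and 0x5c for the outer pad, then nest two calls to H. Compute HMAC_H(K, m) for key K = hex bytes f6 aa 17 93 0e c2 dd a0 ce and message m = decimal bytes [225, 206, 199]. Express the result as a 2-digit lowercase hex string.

4a

Key hex bytes f6 aa 17 93 0e c2 dd a0 ce is 9 bytes > B = 5, so hash it first: H(key) = 65, then zero-pad to 5 bytes: K' = 65 00 00 00 00.
K' ⊕ ipad = 53 36 36 36 36.  K' ⊕ opad = 39 5c 5c 5c 5c.
Inner input = (K'⊕ipad) ∥ m = 53 36 36 36 36 ∥ e1 ce c7.
Inner hash: sum = 83+54+54+54+54+225+206+199 = 929; mod 256 = 161 → a1.
Outer input = (K'⊕opad) ∥ inner = 39 5c 5c 5c 5c ∥ a1.
Outer hash (tag): sum = 57+92+92+92+92+161 = 586; mod 256 = 74 → 4a.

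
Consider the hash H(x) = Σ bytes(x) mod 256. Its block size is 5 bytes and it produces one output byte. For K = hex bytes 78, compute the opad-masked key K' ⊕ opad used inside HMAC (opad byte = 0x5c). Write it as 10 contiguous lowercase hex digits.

245c5c5c5c

Key hex bytes 78 is 1 byte ≤ B = 5; zero-pad to 5 bytes: K' = 78 00 00 00 00.
XOR each byte with 0x5c: 78⊕5c=24, 00⊕5c=5c, 00⊕5c=5c, 00⊕5c=5c, 00⊕5c=5c.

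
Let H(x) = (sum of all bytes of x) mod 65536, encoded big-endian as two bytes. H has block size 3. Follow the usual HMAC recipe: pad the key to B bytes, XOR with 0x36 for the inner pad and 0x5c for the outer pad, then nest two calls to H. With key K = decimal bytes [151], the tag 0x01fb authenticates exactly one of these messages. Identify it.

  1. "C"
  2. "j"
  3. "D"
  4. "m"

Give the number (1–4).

2

Key decimal bytes [151] = 97 is 1 byte ≤ B = 3; zero-pad to 3 bytes: K' = 97 00 00.
K' ⊕ ipad = a1 36 36; K' ⊕ opad = cb 5c 5c.
m1: inner = H(a1 36 36 43) = 01 50; tag = H(cb 5c 5c 01 50) = 01d4
m2: inner = H(a1 36 36 6a) = 01 77; tag = H(cb 5c 5c 01 77) = 01fb ← matches
m3: inner = H(a1 36 36 44) = 01 51; tag = H(cb 5c 5c 01 51) = 01d5
m4: inner = H(a1 36 36 6d) = 01 7a; tag = H(cb 5c 5c 01 7a) = 01fe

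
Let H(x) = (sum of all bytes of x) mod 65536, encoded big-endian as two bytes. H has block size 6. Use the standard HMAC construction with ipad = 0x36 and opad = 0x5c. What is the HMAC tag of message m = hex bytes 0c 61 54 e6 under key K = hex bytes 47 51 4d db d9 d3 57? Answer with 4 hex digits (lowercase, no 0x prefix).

Key hex bytes 47 51 4d db d9 d3 57 is 7 bytes > B = 6, so hash it first: H(key) = 03 c3, then zero-pad to 6 bytes: K' = 03 c3 00 00 00 00.
K' ⊕ ipad = 35 f5 36 36 36 36.  K' ⊕ opad = 5f 9f 5c 5c 5c 5c.
Inner input = (K'⊕ipad) ∥ m = 35 f5 36 36 36 36 ∥ 0c 61 54 e6.
Inner hash: sum = 53+245+54+54+54+54+12+97+84+230 = 937 → 03 a9.
Outer input = (K'⊕opad) ∥ inner = 5f 9f 5c 5c 5c 5c ∥ 03 a9.
Outer hash (tag): sum = 95+159+92+92+92+92+3+169 = 794 → 03 1a.

031a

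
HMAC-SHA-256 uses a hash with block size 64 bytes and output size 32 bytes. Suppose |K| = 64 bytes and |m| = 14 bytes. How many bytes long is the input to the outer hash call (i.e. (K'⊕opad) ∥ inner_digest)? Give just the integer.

Key is 64 ≤ 64 bytes, zero-padded: |K'| = 64.
Outer input = (K'⊕opad) ∥ H(inner) → 64 + 32 = 96 bytes.

96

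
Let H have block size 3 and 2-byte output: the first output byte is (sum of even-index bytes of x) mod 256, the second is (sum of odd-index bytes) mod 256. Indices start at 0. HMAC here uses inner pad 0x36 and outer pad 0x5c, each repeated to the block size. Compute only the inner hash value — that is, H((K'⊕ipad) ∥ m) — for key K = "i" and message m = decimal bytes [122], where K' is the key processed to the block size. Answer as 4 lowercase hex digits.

Key "i" = 69 is 1 byte ≤ B = 3; zero-pad to 3 bytes: K' = 69 00 00.
K' ⊕ ipad = 5f 36 36.
Inner input = 5f 36 36 ∥ 7a.
Inner hash: even-index sum = 149 mod 256 = 149; odd-index sum = 176 mod 256 = 176 → 95 b0.

95b0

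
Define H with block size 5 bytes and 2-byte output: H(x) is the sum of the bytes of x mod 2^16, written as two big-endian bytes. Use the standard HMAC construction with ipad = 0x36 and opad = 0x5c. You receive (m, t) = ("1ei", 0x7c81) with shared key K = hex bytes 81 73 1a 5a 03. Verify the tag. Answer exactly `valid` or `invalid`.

Key hex bytes 81 73 1a 5a 03 is exactly B = 5 bytes: K' = 81 73 1a 5a 03.
K' ⊕ ipad = b7 45 2c 6c 35; K' ⊕ opad = dd 2f 46 06 5f.
Inner hash: sum = 183+69+44+108+53+49+101+105 = 712 → 02 c8.
Outer hash (recomputed tag): sum = 221+47+70+6+95+2+200 = 641 → 02 81.
Recomputed tag = 0281; claimed = 7c81 → mismatch.

invalid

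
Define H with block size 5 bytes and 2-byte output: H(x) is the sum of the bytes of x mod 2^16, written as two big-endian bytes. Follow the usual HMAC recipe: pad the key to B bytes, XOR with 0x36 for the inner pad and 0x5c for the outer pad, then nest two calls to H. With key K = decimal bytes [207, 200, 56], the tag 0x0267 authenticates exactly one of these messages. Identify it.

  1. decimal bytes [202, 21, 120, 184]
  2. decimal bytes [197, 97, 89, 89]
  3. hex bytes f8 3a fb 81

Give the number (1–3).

3

Key decimal bytes [207, 200, 56] = cf c8 38 is 3 bytes ≤ B = 5; zero-pad to 5 bytes: K' = cf c8 38 00 00.
K' ⊕ ipad = f9 fe 0e 36 36; K' ⊕ opad = 93 94 64 5c 5c.
m1: inner = H(f9 fe 0e 36 36 ca 15 78 b8) = 04 80; tag = H(93 94 64 5c 5c 04 80) = 02c7
m2: inner = H(f9 fe 0e 36 36 c5 61 59 59) = 04 49; tag = H(93 94 64 5c 5c 04 49) = 0290
m3: inner = H(f9 fe 0e 36 36 f8 3a fb 81) = 05 1f; tag = H(93 94 64 5c 5c 05 1f) = 0267 ← matches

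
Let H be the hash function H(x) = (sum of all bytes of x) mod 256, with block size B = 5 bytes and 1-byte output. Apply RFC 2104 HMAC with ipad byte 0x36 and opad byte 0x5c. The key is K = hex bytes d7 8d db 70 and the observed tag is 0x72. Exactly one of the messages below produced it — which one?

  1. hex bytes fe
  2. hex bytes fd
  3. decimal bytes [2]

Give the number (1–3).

Key hex bytes d7 8d db 70 is 4 bytes ≤ B = 5; zero-pad to 5 bytes: K' = d7 8d db 70 00.
K' ⊕ ipad = e1 bb ed 46 36; K' ⊕ opad = 8b d1 87 2c 5c.
m1: inner = H(e1 bb ed 46 36 fe) = 03; tag = H(8b d1 87 2c 5c 03) = 6e
m2: inner = H(e1 bb ed 46 36 fd) = 02; tag = H(8b d1 87 2c 5c 02) = 6d
m3: inner = H(e1 bb ed 46 36 02) = 07; tag = H(8b d1 87 2c 5c 07) = 72 ← matches

3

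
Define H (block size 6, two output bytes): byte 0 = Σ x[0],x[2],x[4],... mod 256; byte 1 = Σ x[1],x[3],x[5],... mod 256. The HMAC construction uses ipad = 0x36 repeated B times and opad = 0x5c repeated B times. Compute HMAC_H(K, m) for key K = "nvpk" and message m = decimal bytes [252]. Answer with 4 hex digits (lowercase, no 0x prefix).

Key "nvpk" = 6e 76 70 6b is 4 bytes ≤ B = 6; zero-pad to 6 bytes: K' = 6e 76 70 6b 00 00.
K' ⊕ ipad = 58 40 46 5d 36 36.  K' ⊕ opad = 32 2a 2c 37 5c 5c.
Inner input = (K'⊕ipad) ∥ m = 58 40 46 5d 36 36 ∥ fc.
Inner hash: even-index sum = 464 mod 256 = 208; odd-index sum = 211 mod 256 = 211 → d0 d3.
Outer input = (K'⊕opad) ∥ inner = 32 2a 2c 37 5c 5c ∥ d0 d3.
Outer hash (tag): even-index sum = 394 mod 256 = 138; odd-index sum = 400 mod 256 = 144 → 8a 90.

8a90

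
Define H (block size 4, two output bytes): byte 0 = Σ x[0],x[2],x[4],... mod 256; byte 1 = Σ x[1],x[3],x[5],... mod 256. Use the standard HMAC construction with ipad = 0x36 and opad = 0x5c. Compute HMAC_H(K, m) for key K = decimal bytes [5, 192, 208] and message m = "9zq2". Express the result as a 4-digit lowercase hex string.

Key decimal bytes [5, 192, 208] = 05 c0 d0 is 3 bytes ≤ B = 4; zero-pad to 4 bytes: K' = 05 c0 d0 00.
K' ⊕ ipad = 33 f6 e6 36.  K' ⊕ opad = 59 9c 8c 5c.
Inner input = (K'⊕ipad) ∥ m = 33 f6 e6 36 ∥ 39 7a 71 32.
Inner hash: even-index sum = 451 mod 256 = 195; odd-index sum = 472 mod 256 = 216 → c3 d8.
Outer input = (K'⊕opad) ∥ inner = 59 9c 8c 5c ∥ c3 d8.
Outer hash (tag): even-index sum = 424 mod 256 = 168; odd-index sum = 464 mod 256 = 208 → a8 d0.

a8d0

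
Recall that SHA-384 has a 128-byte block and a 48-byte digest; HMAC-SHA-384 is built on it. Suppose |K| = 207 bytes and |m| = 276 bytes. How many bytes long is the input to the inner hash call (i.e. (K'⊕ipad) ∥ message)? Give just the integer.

404

Key is 207 > 128 bytes, so it is hashed to 48 bytes then zero-padded to 128: |K'| = 128.
Inner input = (K'⊕ipad) ∥ m → 128 + 276 = 404 bytes.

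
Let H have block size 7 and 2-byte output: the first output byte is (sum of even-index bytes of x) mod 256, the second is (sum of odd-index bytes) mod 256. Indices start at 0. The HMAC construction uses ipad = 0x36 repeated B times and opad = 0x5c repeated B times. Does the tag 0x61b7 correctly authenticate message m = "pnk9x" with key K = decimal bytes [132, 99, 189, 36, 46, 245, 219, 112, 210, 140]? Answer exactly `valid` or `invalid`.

invalid

Key decimal bytes [132, 99, 189, 36, 46, 245, 219, 112, 210, 140] = 84 63 bd 24 2e f5 db 70 d2 8c is 10 bytes > B = 7, so hash it first: H(key) = 1c 78, then zero-pad to 7 bytes: K' = 1c 78 00 00 00 00 00.
K' ⊕ ipad = 2a 4e 36 36 36 36 36; K' ⊕ opad = 40 24 5c 5c 5c 5c 5c.
Inner hash: even-index sum = 371 mod 256 = 115; odd-index sum = 525 mod 256 = 13 → 73 0d.
Outer hash (recomputed tag): even-index sum = 353 mod 256 = 97; odd-index sum = 335 mod 256 = 79 → 61 4f.
Recomputed tag = 614f; claimed = 61b7 → mismatch.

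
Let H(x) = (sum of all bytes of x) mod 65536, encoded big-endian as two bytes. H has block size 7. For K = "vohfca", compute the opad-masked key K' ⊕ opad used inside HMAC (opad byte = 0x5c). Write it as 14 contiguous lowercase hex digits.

Key "vohfca" = 76 6f 68 66 63 61 is 6 bytes ≤ B = 7; zero-pad to 7 bytes: K' = 76 6f 68 66 63 61 00.
XOR each byte with 0x5c: 76⊕5c=2a, 6f⊕5c=33, 68⊕5c=34, 66⊕5c=3a, 63⊕5c=3f, 61⊕5c=3d, 00⊕5c=5c.

2a33343a3f3d5c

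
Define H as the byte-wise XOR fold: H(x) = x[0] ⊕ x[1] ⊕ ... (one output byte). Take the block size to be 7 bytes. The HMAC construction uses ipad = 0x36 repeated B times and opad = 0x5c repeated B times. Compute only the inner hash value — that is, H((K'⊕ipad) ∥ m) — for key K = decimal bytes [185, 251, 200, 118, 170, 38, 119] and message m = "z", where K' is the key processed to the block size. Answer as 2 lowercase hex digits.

Key decimal bytes [185, 251, 200, 118, 170, 38, 119] = b9 fb c8 76 aa 26 77 is exactly B = 7 bytes: K' = b9 fb c8 76 aa 26 77.
K' ⊕ ipad = 8f cd fe 40 9c 10 41.
Inner input = 8f cd fe 40 9c 10 41 ∥ 7a.
Inner hash: XOR 8f⊕cd⊕fe⊕40⊕9c⊕10⊕41⊕7a = 4b.

4b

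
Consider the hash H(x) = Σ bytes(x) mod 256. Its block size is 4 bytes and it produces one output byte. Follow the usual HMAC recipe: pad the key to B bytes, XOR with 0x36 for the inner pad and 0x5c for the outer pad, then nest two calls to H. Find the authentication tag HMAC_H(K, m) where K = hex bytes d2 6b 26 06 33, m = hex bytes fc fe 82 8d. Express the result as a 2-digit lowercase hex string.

29

Key hex bytes d2 6b 26 06 33 is 5 bytes > B = 4, so hash it first: H(key) = 9c, then zero-pad to 4 bytes: K' = 9c 00 00 00.
K' ⊕ ipad = aa 36 36 36.  K' ⊕ opad = c0 5c 5c 5c.
Inner input = (K'⊕ipad) ∥ m = aa 36 36 36 ∥ fc fe 82 8d.
Inner hash: sum = 170+54+54+54+252+254+130+141 = 1109; mod 256 = 85 → 55.
Outer input = (K'⊕opad) ∥ inner = c0 5c 5c 5c ∥ 55.
Outer hash (tag): sum = 192+92+92+92+85 = 553; mod 256 = 41 → 29.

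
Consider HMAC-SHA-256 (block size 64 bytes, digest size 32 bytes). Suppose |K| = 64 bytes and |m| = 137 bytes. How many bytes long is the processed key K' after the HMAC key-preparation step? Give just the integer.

64

Key is 64 ≤ 64 bytes, zero-padded: |K'| = 64.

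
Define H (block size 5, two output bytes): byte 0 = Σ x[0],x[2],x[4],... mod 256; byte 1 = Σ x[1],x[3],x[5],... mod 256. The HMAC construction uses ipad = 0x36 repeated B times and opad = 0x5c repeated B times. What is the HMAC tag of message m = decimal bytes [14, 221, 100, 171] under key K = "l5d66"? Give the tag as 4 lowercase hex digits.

Key "l5d66" = 6c 35 64 36 36 is exactly B = 5 bytes: K' = 6c 35 64 36 36.
K' ⊕ ipad = 5a 03 52 00 00.  K' ⊕ opad = 30 69 38 6a 6a.
Inner input = (K'⊕ipad) ∥ m = 5a 03 52 00 00 ∥ 0e dd 64 ab.
Inner hash: even-index sum = 564 mod 256 = 52; odd-index sum = 117 mod 256 = 117 → 34 75.
Outer input = (K'⊕opad) ∥ inner = 30 69 38 6a 6a ∥ 34 75.
Outer hash (tag): even-index sum = 327 mod 256 = 71; odd-index sum = 263 mod 256 = 7 → 47 07.

4707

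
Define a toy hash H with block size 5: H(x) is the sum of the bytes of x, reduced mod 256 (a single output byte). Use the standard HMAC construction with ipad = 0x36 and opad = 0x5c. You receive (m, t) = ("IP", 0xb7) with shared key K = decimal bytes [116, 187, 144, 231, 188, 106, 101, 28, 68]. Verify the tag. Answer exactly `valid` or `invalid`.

invalid

Key decimal bytes [116, 187, 144, 231, 188, 106, 101, 28, 68] = 74 bb 90 e7 bc 6a 65 1c 44 is 9 bytes > B = 5, so hash it first: H(key) = 91, then zero-pad to 5 bytes: K' = 91 00 00 00 00.
K' ⊕ ipad = a7 36 36 36 36; K' ⊕ opad = cd 5c 5c 5c 5c.
Inner hash: sum = 167+54+54+54+54+73+80 = 536; mod 256 = 24 → 18.
Outer hash (recomputed tag): sum = 205+92+92+92+92+24 = 597; mod 256 = 85 → 55.
Recomputed tag = 55; claimed = b7 → mismatch.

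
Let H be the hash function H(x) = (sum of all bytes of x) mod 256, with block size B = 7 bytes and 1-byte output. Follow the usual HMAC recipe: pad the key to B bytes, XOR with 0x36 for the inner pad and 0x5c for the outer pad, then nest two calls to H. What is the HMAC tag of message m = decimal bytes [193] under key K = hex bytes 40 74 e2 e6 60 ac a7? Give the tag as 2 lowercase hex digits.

81

Key hex bytes 40 74 e2 e6 60 ac a7 is exactly B = 7 bytes: K' = 40 74 e2 e6 60 ac a7.
K' ⊕ ipad = 76 42 d4 d0 56 9a 91.  K' ⊕ opad = 1c 28 be ba 3c f0 fb.
Inner input = (K'⊕ipad) ∥ m = 76 42 d4 d0 56 9a 91 ∥ c1.
Inner hash: sum = 118+66+212+208+86+154+145+193 = 1182; mod 256 = 158 → 9e.
Outer input = (K'⊕opad) ∥ inner = 1c 28 be ba 3c f0 fb ∥ 9e.
Outer hash (tag): sum = 28+40+190+186+60+240+251+158 = 1153; mod 256 = 129 → 81.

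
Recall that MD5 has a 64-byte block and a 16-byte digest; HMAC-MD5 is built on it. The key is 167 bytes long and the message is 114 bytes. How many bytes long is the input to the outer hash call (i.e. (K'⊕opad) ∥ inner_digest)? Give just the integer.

80

Key is 167 > 64 bytes, so it is hashed to 16 bytes then zero-padded to 64: |K'| = 64.
Outer input = (K'⊕opad) ∥ H(inner) → 64 + 16 = 80 bytes.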